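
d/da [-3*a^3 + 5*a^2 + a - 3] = -9*a^2 + 10*a + 1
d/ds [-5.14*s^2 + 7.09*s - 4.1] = 7.09 - 10.28*s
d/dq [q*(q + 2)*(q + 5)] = 3*q^2 + 14*q + 10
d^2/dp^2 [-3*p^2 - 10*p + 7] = -6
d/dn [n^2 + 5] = 2*n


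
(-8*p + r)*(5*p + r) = -40*p^2 - 3*p*r + r^2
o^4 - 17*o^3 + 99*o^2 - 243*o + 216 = (o - 8)*(o - 3)^3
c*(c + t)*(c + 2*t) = c^3 + 3*c^2*t + 2*c*t^2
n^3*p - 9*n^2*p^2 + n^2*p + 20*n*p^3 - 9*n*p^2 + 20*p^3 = (n - 5*p)*(n - 4*p)*(n*p + p)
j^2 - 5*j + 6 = (j - 3)*(j - 2)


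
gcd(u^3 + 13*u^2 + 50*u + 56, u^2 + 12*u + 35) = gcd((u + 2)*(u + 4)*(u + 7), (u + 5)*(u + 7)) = u + 7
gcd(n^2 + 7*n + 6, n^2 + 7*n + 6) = n^2 + 7*n + 6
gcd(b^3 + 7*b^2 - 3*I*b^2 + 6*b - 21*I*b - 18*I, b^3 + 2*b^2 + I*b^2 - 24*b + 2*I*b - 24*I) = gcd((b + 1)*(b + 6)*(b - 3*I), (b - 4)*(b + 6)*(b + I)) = b + 6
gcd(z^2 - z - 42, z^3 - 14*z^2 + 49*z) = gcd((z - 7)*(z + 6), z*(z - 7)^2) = z - 7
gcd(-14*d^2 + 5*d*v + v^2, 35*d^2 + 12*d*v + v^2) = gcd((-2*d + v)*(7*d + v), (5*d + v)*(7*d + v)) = 7*d + v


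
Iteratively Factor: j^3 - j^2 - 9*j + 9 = (j + 3)*(j^2 - 4*j + 3) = (j - 1)*(j + 3)*(j - 3)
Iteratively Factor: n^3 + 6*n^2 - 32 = (n + 4)*(n^2 + 2*n - 8) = (n - 2)*(n + 4)*(n + 4)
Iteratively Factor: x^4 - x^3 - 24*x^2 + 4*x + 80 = (x - 2)*(x^3 + x^2 - 22*x - 40) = (x - 2)*(x + 2)*(x^2 - x - 20) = (x - 5)*(x - 2)*(x + 2)*(x + 4)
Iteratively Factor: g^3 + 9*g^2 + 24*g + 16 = (g + 4)*(g^2 + 5*g + 4) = (g + 1)*(g + 4)*(g + 4)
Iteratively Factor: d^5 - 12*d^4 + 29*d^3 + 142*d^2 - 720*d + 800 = (d - 2)*(d^4 - 10*d^3 + 9*d^2 + 160*d - 400) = (d - 5)*(d - 2)*(d^3 - 5*d^2 - 16*d + 80) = (d - 5)^2*(d - 2)*(d^2 - 16) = (d - 5)^2*(d - 2)*(d + 4)*(d - 4)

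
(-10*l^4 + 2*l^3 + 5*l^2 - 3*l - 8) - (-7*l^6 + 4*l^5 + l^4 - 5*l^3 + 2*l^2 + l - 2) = 7*l^6 - 4*l^5 - 11*l^4 + 7*l^3 + 3*l^2 - 4*l - 6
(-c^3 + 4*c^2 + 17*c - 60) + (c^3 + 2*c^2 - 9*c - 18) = 6*c^2 + 8*c - 78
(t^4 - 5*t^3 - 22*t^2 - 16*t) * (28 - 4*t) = -4*t^5 + 48*t^4 - 52*t^3 - 552*t^2 - 448*t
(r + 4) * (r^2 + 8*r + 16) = r^3 + 12*r^2 + 48*r + 64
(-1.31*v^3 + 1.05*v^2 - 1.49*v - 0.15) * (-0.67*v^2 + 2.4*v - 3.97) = 0.8777*v^5 - 3.8475*v^4 + 8.719*v^3 - 7.644*v^2 + 5.5553*v + 0.5955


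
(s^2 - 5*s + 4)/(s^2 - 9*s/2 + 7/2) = 2*(s - 4)/(2*s - 7)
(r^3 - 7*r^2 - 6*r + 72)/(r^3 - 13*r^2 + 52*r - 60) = (r^2 - r - 12)/(r^2 - 7*r + 10)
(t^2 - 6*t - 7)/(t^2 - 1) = (t - 7)/(t - 1)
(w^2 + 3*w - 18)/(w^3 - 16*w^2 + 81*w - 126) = (w + 6)/(w^2 - 13*w + 42)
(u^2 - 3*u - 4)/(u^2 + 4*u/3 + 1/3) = 3*(u - 4)/(3*u + 1)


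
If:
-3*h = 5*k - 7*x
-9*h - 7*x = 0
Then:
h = -7*x/9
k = 28*x/15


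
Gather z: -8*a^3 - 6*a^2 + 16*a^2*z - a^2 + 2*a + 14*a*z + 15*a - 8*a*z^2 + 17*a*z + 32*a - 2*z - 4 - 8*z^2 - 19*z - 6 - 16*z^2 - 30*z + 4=-8*a^3 - 7*a^2 + 49*a + z^2*(-8*a - 24) + z*(16*a^2 + 31*a - 51) - 6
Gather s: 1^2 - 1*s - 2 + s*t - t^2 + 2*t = s*(t - 1) - t^2 + 2*t - 1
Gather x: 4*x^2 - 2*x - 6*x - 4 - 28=4*x^2 - 8*x - 32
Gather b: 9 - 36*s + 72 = 81 - 36*s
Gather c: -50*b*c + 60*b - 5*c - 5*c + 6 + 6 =60*b + c*(-50*b - 10) + 12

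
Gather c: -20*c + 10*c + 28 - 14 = 14 - 10*c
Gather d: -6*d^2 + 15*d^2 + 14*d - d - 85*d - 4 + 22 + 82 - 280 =9*d^2 - 72*d - 180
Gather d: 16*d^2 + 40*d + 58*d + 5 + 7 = 16*d^2 + 98*d + 12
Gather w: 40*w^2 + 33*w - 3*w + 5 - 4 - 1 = 40*w^2 + 30*w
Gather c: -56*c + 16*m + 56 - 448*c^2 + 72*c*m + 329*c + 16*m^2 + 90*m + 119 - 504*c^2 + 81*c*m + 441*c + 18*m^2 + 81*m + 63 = -952*c^2 + c*(153*m + 714) + 34*m^2 + 187*m + 238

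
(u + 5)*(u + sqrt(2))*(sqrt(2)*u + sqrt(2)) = sqrt(2)*u^3 + 2*u^2 + 6*sqrt(2)*u^2 + 5*sqrt(2)*u + 12*u + 10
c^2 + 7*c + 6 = (c + 1)*(c + 6)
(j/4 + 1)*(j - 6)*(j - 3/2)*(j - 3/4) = j^4/4 - 17*j^3/16 - 147*j^2/32 + 207*j/16 - 27/4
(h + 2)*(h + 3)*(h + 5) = h^3 + 10*h^2 + 31*h + 30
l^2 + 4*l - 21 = (l - 3)*(l + 7)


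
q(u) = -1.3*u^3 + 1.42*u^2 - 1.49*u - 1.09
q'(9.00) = -291.83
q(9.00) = -847.18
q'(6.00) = -124.85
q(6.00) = -239.71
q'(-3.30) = -53.33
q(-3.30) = 66.01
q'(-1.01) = -8.34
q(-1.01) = 3.20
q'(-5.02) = -114.03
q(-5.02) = 206.63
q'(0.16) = -1.14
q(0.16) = -1.30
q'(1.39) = -5.08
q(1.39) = -3.91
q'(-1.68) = -17.27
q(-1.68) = 11.59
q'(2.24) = -14.70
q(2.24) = -11.91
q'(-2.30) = -28.65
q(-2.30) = 25.67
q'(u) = -3.9*u^2 + 2.84*u - 1.49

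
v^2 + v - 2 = (v - 1)*(v + 2)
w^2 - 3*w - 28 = (w - 7)*(w + 4)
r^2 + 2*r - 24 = (r - 4)*(r + 6)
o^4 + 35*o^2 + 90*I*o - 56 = (o - 7*I)*(o + I)*(o + 2*I)*(o + 4*I)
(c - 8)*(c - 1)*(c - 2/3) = c^3 - 29*c^2/3 + 14*c - 16/3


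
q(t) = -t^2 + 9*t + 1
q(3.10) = 19.29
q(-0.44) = -3.15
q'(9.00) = -9.00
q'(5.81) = -2.62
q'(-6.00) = 21.00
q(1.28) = 10.88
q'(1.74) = 5.52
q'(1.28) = 6.44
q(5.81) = 19.53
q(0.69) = 6.73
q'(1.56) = 5.88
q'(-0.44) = 9.88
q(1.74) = 13.63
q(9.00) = 1.00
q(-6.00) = -89.00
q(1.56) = 12.61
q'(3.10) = 2.80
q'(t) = 9 - 2*t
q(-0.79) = -6.73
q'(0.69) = 7.62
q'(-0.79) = 10.58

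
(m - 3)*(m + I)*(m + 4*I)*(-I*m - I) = -I*m^4 + 5*m^3 + 2*I*m^3 - 10*m^2 + 7*I*m^2 - 15*m - 8*I*m - 12*I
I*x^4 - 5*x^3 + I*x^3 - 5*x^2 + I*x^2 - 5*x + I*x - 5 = (x + 1)*(x + I)*(x + 5*I)*(I*x + 1)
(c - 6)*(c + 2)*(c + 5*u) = c^3 + 5*c^2*u - 4*c^2 - 20*c*u - 12*c - 60*u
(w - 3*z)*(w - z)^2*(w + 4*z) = w^4 - w^3*z - 13*w^2*z^2 + 25*w*z^3 - 12*z^4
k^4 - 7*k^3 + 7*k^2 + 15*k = k*(k - 5)*(k - 3)*(k + 1)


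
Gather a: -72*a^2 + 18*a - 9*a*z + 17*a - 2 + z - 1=-72*a^2 + a*(35 - 9*z) + z - 3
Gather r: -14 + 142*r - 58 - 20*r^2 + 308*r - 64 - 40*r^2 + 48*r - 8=-60*r^2 + 498*r - 144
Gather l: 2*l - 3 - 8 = 2*l - 11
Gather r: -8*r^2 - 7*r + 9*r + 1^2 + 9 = -8*r^2 + 2*r + 10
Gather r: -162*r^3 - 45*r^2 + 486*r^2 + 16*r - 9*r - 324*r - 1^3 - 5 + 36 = -162*r^3 + 441*r^2 - 317*r + 30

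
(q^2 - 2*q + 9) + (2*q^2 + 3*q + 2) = 3*q^2 + q + 11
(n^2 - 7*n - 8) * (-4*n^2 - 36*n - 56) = -4*n^4 - 8*n^3 + 228*n^2 + 680*n + 448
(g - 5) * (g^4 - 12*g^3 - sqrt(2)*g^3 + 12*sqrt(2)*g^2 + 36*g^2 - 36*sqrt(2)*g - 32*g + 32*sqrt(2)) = g^5 - 17*g^4 - sqrt(2)*g^4 + 17*sqrt(2)*g^3 + 96*g^3 - 212*g^2 - 96*sqrt(2)*g^2 + 160*g + 212*sqrt(2)*g - 160*sqrt(2)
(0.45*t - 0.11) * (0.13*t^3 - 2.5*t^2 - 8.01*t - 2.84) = 0.0585*t^4 - 1.1393*t^3 - 3.3295*t^2 - 0.3969*t + 0.3124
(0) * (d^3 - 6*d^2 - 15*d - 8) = 0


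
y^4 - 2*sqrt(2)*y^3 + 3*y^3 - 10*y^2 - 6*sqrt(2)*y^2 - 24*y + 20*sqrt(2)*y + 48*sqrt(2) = (y - 3)*(y + 2)*(y + 4)*(y - 2*sqrt(2))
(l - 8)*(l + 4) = l^2 - 4*l - 32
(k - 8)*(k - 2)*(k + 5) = k^3 - 5*k^2 - 34*k + 80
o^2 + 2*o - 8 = (o - 2)*(o + 4)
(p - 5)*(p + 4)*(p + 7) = p^3 + 6*p^2 - 27*p - 140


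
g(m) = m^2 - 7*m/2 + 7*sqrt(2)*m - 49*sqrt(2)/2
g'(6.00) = 18.40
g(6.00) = 39.75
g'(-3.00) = 0.40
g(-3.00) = -44.85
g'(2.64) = 11.68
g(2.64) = -10.78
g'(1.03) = 8.46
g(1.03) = -27.00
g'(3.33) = 13.06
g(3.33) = -2.25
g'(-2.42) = 1.56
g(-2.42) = -44.28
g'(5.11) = 16.62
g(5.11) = 24.17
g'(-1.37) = 3.66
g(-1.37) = -41.54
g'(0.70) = 7.80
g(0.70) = -29.68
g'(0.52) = 7.44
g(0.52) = -31.05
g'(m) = 2*m - 7/2 + 7*sqrt(2)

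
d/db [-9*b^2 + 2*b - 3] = 2 - 18*b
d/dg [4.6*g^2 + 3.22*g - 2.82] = 9.2*g + 3.22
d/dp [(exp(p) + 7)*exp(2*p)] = (3*exp(p) + 14)*exp(2*p)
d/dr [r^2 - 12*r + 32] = 2*r - 12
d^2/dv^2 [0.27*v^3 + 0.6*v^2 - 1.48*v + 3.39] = 1.62*v + 1.2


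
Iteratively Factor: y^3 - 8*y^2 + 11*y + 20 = (y + 1)*(y^2 - 9*y + 20) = (y - 4)*(y + 1)*(y - 5)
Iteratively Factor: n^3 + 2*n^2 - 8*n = (n - 2)*(n^2 + 4*n) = n*(n - 2)*(n + 4)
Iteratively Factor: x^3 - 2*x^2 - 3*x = (x)*(x^2 - 2*x - 3) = x*(x + 1)*(x - 3)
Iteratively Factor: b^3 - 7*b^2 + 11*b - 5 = (b - 1)*(b^2 - 6*b + 5) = (b - 5)*(b - 1)*(b - 1)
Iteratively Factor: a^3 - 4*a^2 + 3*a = (a - 1)*(a^2 - 3*a) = (a - 3)*(a - 1)*(a)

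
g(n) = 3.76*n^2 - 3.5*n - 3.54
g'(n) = 7.52*n - 3.5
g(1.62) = 0.66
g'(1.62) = 8.68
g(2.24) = 7.49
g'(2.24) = 13.34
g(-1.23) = 6.45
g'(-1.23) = -12.75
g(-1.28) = 7.10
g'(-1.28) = -13.13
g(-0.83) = 1.96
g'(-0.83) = -9.74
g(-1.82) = 15.28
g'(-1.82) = -17.19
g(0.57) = -4.31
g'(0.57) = 0.79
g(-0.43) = -1.34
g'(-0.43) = -6.73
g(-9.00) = 332.52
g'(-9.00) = -71.18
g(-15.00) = 894.96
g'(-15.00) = -116.30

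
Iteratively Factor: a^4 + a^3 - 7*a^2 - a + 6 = (a + 1)*(a^3 - 7*a + 6) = (a - 1)*(a + 1)*(a^2 + a - 6) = (a - 2)*(a - 1)*(a + 1)*(a + 3)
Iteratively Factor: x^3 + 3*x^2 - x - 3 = (x + 1)*(x^2 + 2*x - 3) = (x + 1)*(x + 3)*(x - 1)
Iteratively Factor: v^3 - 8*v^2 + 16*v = (v)*(v^2 - 8*v + 16) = v*(v - 4)*(v - 4)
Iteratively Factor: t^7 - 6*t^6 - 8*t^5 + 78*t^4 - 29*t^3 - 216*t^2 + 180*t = (t + 2)*(t^6 - 8*t^5 + 8*t^4 + 62*t^3 - 153*t^2 + 90*t) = (t - 2)*(t + 2)*(t^5 - 6*t^4 - 4*t^3 + 54*t^2 - 45*t) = t*(t - 2)*(t + 2)*(t^4 - 6*t^3 - 4*t^2 + 54*t - 45) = t*(t - 3)*(t - 2)*(t + 2)*(t^3 - 3*t^2 - 13*t + 15) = t*(t - 5)*(t - 3)*(t - 2)*(t + 2)*(t^2 + 2*t - 3) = t*(t - 5)*(t - 3)*(t - 2)*(t + 2)*(t + 3)*(t - 1)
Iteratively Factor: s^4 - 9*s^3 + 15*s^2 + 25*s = (s - 5)*(s^3 - 4*s^2 - 5*s) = (s - 5)^2*(s^2 + s) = s*(s - 5)^2*(s + 1)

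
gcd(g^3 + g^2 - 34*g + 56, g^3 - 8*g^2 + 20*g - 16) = g^2 - 6*g + 8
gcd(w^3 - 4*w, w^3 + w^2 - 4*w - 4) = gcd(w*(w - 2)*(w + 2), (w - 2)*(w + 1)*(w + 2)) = w^2 - 4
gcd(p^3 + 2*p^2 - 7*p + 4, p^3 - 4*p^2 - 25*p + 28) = p^2 + 3*p - 4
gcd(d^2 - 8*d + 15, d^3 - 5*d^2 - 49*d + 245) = d - 5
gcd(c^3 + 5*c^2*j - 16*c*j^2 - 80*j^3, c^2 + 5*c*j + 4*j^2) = c + 4*j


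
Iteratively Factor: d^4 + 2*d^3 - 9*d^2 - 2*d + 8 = (d + 4)*(d^3 - 2*d^2 - d + 2) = (d + 1)*(d + 4)*(d^2 - 3*d + 2) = (d - 1)*(d + 1)*(d + 4)*(d - 2)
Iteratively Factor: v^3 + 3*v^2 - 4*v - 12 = (v + 2)*(v^2 + v - 6) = (v - 2)*(v + 2)*(v + 3)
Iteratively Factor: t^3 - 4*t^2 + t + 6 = (t - 3)*(t^2 - t - 2) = (t - 3)*(t + 1)*(t - 2)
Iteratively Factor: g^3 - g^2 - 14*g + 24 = (g - 2)*(g^2 + g - 12) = (g - 2)*(g + 4)*(g - 3)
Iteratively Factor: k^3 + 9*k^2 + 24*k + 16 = (k + 4)*(k^2 + 5*k + 4) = (k + 1)*(k + 4)*(k + 4)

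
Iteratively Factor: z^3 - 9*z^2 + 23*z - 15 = (z - 3)*(z^2 - 6*z + 5) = (z - 3)*(z - 1)*(z - 5)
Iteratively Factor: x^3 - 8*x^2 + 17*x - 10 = (x - 1)*(x^2 - 7*x + 10) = (x - 5)*(x - 1)*(x - 2)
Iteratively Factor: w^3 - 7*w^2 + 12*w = (w)*(w^2 - 7*w + 12) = w*(w - 4)*(w - 3)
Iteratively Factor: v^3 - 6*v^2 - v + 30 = (v - 3)*(v^2 - 3*v - 10) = (v - 5)*(v - 3)*(v + 2)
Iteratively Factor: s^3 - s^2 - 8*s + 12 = (s - 2)*(s^2 + s - 6) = (s - 2)*(s + 3)*(s - 2)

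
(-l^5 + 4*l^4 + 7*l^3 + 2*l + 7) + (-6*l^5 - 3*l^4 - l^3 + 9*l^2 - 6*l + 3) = -7*l^5 + l^4 + 6*l^3 + 9*l^2 - 4*l + 10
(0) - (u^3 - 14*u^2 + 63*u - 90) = -u^3 + 14*u^2 - 63*u + 90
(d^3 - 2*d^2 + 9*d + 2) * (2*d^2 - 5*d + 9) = 2*d^5 - 9*d^4 + 37*d^3 - 59*d^2 + 71*d + 18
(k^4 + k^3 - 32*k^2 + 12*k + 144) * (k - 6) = k^5 - 5*k^4 - 38*k^3 + 204*k^2 + 72*k - 864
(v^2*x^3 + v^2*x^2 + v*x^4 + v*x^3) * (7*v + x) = 7*v^3*x^3 + 7*v^3*x^2 + 8*v^2*x^4 + 8*v^2*x^3 + v*x^5 + v*x^4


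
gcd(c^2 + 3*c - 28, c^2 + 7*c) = c + 7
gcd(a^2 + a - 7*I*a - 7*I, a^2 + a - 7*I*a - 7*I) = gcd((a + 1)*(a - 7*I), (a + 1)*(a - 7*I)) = a^2 + a*(1 - 7*I) - 7*I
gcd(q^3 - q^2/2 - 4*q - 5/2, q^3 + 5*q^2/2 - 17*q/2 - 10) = q^2 - 3*q/2 - 5/2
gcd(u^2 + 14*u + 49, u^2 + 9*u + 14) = u + 7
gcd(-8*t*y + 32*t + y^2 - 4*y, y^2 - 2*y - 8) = y - 4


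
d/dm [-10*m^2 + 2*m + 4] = 2 - 20*m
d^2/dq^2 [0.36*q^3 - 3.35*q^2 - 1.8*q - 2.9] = 2.16*q - 6.7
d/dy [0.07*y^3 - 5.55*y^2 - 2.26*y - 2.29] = 0.21*y^2 - 11.1*y - 2.26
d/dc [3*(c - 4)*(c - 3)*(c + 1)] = 9*c^2 - 36*c + 15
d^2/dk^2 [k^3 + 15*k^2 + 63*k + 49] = 6*k + 30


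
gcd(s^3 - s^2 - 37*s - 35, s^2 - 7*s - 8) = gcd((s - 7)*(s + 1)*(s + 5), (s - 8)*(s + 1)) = s + 1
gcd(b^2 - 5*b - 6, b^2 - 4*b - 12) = b - 6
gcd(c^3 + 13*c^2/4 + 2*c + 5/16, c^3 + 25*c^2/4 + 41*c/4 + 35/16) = c^2 + 11*c/4 + 5/8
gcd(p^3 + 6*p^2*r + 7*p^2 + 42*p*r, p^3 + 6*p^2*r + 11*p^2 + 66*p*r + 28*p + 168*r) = p^2 + 6*p*r + 7*p + 42*r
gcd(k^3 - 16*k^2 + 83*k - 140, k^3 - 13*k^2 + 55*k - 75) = k - 5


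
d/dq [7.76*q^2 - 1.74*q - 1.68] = 15.52*q - 1.74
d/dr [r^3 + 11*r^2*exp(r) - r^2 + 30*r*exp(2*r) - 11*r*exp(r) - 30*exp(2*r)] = 11*r^2*exp(r) + 3*r^2 + 60*r*exp(2*r) + 11*r*exp(r) - 2*r - 30*exp(2*r) - 11*exp(r)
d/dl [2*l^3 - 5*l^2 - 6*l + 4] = 6*l^2 - 10*l - 6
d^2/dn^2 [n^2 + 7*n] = 2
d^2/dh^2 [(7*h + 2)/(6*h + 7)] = -444/(6*h + 7)^3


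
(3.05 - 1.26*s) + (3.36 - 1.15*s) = 6.41 - 2.41*s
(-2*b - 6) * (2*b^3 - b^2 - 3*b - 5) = -4*b^4 - 10*b^3 + 12*b^2 + 28*b + 30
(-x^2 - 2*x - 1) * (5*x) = -5*x^3 - 10*x^2 - 5*x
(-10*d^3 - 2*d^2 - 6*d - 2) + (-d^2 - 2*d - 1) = -10*d^3 - 3*d^2 - 8*d - 3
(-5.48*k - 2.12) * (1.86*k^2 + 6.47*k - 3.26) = -10.1928*k^3 - 39.3988*k^2 + 4.1484*k + 6.9112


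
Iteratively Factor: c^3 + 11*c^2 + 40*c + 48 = (c + 4)*(c^2 + 7*c + 12) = (c + 3)*(c + 4)*(c + 4)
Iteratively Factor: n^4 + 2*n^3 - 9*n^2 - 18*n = (n + 2)*(n^3 - 9*n) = (n + 2)*(n + 3)*(n^2 - 3*n) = n*(n + 2)*(n + 3)*(n - 3)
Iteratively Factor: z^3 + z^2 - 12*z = (z)*(z^2 + z - 12) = z*(z + 4)*(z - 3)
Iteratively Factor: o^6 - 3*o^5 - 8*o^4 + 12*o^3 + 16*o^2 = (o + 2)*(o^5 - 5*o^4 + 2*o^3 + 8*o^2) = (o + 1)*(o + 2)*(o^4 - 6*o^3 + 8*o^2) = (o - 2)*(o + 1)*(o + 2)*(o^3 - 4*o^2) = o*(o - 2)*(o + 1)*(o + 2)*(o^2 - 4*o) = o^2*(o - 2)*(o + 1)*(o + 2)*(o - 4)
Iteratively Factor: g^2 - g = (g - 1)*(g)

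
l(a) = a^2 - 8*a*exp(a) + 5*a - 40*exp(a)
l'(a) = -8*a*exp(a) + 2*a - 48*exp(a) + 5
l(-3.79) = -4.80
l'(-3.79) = -2.98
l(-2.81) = -7.21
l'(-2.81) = -2.16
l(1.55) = -236.73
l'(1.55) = -276.47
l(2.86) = -1075.50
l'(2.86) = -1226.95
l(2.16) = -481.22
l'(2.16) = -556.73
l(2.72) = -916.54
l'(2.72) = -1048.54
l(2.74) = -937.75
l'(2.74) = -1072.37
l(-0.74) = -19.41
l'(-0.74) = -16.56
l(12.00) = -22134447.63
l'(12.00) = -23436660.96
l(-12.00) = 84.00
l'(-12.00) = -19.00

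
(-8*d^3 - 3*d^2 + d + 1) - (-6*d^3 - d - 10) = -2*d^3 - 3*d^2 + 2*d + 11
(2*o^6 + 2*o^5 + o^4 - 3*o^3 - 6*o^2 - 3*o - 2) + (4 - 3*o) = 2*o^6 + 2*o^5 + o^4 - 3*o^3 - 6*o^2 - 6*o + 2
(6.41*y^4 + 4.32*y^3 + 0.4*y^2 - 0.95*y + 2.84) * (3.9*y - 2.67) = 24.999*y^5 - 0.2667*y^4 - 9.9744*y^3 - 4.773*y^2 + 13.6125*y - 7.5828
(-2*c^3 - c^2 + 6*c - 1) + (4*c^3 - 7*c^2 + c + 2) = 2*c^3 - 8*c^2 + 7*c + 1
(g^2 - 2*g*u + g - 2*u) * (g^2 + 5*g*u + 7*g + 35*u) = g^4 + 3*g^3*u + 8*g^3 - 10*g^2*u^2 + 24*g^2*u + 7*g^2 - 80*g*u^2 + 21*g*u - 70*u^2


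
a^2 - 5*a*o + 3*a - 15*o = (a + 3)*(a - 5*o)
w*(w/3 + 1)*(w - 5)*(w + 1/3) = w^4/3 - 5*w^3/9 - 47*w^2/9 - 5*w/3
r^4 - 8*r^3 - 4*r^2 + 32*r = r*(r - 8)*(r - 2)*(r + 2)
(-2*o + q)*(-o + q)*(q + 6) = 2*o^2*q + 12*o^2 - 3*o*q^2 - 18*o*q + q^3 + 6*q^2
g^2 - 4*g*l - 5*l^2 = (g - 5*l)*(g + l)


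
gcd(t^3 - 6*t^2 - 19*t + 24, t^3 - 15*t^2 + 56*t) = t - 8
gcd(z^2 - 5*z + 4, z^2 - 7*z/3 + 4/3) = z - 1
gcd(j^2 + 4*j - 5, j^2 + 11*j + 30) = j + 5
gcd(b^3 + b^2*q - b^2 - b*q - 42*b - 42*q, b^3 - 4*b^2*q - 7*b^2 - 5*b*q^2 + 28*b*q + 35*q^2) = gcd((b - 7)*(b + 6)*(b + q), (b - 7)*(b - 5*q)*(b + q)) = b^2 + b*q - 7*b - 7*q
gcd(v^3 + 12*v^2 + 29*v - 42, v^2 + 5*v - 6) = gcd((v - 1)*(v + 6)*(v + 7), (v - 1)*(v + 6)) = v^2 + 5*v - 6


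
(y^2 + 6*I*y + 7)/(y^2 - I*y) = (y + 7*I)/y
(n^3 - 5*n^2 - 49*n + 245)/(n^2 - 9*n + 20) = (n^2 - 49)/(n - 4)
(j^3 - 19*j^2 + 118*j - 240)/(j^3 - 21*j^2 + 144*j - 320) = (j - 6)/(j - 8)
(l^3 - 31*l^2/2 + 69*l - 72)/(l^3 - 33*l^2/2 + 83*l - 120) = (2*l - 3)/(2*l - 5)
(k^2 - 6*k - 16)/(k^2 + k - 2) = (k - 8)/(k - 1)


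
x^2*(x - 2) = x^3 - 2*x^2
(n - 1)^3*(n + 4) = n^4 + n^3 - 9*n^2 + 11*n - 4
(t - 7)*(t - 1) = t^2 - 8*t + 7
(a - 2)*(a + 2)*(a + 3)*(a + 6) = a^4 + 9*a^3 + 14*a^2 - 36*a - 72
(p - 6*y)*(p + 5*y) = p^2 - p*y - 30*y^2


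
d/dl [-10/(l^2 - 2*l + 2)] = 20*(l - 1)/(l^2 - 2*l + 2)^2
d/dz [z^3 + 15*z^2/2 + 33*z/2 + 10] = 3*z^2 + 15*z + 33/2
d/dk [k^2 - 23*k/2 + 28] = 2*k - 23/2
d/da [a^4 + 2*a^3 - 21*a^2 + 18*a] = 4*a^3 + 6*a^2 - 42*a + 18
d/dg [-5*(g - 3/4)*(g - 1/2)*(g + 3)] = -15*g^2 - 35*g/2 + 135/8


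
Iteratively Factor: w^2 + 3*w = (w + 3)*(w)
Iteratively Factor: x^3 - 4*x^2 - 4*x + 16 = (x + 2)*(x^2 - 6*x + 8) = (x - 2)*(x + 2)*(x - 4)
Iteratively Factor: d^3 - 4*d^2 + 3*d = (d - 3)*(d^2 - d) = (d - 3)*(d - 1)*(d)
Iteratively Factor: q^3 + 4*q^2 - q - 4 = (q + 1)*(q^2 + 3*q - 4) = (q + 1)*(q + 4)*(q - 1)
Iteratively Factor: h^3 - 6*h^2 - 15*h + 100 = (h - 5)*(h^2 - h - 20) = (h - 5)*(h + 4)*(h - 5)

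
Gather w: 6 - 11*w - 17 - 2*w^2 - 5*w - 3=-2*w^2 - 16*w - 14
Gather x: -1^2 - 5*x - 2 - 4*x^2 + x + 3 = -4*x^2 - 4*x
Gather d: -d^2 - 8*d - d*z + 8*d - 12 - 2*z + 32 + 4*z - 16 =-d^2 - d*z + 2*z + 4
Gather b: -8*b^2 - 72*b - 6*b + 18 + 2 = -8*b^2 - 78*b + 20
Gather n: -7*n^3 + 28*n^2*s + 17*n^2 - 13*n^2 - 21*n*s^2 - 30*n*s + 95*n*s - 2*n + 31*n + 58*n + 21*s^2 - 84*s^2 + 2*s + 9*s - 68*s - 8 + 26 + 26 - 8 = -7*n^3 + n^2*(28*s + 4) + n*(-21*s^2 + 65*s + 87) - 63*s^2 - 57*s + 36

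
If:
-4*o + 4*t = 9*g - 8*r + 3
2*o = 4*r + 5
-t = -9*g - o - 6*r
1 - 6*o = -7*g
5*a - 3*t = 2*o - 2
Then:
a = 4413/1370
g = 121/137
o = 164/137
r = -357/548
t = 1435/274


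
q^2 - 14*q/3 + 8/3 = (q - 4)*(q - 2/3)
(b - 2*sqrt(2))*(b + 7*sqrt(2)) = b^2 + 5*sqrt(2)*b - 28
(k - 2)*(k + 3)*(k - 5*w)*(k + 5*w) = k^4 + k^3 - 25*k^2*w^2 - 6*k^2 - 25*k*w^2 + 150*w^2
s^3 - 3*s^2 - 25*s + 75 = (s - 5)*(s - 3)*(s + 5)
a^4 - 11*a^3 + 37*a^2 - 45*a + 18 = (a - 6)*(a - 3)*(a - 1)^2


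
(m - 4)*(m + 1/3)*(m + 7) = m^3 + 10*m^2/3 - 27*m - 28/3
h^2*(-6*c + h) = -6*c*h^2 + h^3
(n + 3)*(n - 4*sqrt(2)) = n^2 - 4*sqrt(2)*n + 3*n - 12*sqrt(2)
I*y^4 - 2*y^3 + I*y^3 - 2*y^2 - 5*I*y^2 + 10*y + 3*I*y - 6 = (y - 1)*(y + 3)*(y + 2*I)*(I*y - I)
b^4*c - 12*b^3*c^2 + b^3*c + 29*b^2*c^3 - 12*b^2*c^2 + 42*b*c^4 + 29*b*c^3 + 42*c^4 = (b - 7*c)*(b - 6*c)*(b + c)*(b*c + c)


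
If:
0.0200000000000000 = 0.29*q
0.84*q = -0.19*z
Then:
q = 0.07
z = -0.30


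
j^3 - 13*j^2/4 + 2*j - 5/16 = (j - 5/2)*(j - 1/2)*(j - 1/4)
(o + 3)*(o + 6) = o^2 + 9*o + 18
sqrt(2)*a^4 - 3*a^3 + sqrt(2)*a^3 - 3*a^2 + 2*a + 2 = (a + 1)*(a - sqrt(2))^2*(sqrt(2)*a + 1)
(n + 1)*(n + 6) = n^2 + 7*n + 6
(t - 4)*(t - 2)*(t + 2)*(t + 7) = t^4 + 3*t^3 - 32*t^2 - 12*t + 112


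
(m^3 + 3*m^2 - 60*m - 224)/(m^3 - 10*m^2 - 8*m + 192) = (m + 7)/(m - 6)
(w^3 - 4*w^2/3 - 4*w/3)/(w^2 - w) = (3*w^2 - 4*w - 4)/(3*(w - 1))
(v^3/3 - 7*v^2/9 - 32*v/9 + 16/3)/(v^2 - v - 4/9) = (v^2 - v - 12)/(3*v + 1)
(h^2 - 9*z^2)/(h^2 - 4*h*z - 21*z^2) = (-h + 3*z)/(-h + 7*z)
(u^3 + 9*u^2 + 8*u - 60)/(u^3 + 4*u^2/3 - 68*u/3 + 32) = 3*(u + 5)/(3*u - 8)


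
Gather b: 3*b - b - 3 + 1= 2*b - 2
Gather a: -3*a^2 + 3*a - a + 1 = -3*a^2 + 2*a + 1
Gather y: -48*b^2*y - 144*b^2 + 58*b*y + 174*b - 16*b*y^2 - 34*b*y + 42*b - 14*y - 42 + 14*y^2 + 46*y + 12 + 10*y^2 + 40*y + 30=-144*b^2 + 216*b + y^2*(24 - 16*b) + y*(-48*b^2 + 24*b + 72)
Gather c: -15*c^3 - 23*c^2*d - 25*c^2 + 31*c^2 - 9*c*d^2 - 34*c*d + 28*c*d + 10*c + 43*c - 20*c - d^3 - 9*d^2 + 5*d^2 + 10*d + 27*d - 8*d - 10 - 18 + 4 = -15*c^3 + c^2*(6 - 23*d) + c*(-9*d^2 - 6*d + 33) - d^3 - 4*d^2 + 29*d - 24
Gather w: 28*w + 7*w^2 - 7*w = 7*w^2 + 21*w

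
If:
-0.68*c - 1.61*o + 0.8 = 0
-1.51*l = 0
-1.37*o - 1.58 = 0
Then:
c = 3.91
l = 0.00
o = -1.15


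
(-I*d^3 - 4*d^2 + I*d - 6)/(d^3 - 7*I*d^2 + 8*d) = (-I*d^2 - 5*d + 6*I)/(d*(d - 8*I))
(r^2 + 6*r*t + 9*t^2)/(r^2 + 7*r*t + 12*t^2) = (r + 3*t)/(r + 4*t)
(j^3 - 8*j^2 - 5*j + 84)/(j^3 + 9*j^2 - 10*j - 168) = (j^2 - 4*j - 21)/(j^2 + 13*j + 42)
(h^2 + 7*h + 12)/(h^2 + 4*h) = (h + 3)/h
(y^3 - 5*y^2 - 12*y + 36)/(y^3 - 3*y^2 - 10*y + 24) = (y - 6)/(y - 4)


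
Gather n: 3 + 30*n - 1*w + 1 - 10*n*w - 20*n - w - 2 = n*(10 - 10*w) - 2*w + 2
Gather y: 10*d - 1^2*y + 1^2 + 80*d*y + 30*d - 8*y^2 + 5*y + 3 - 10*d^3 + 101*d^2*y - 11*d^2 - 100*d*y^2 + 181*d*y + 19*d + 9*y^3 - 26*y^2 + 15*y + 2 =-10*d^3 - 11*d^2 + 59*d + 9*y^3 + y^2*(-100*d - 34) + y*(101*d^2 + 261*d + 19) + 6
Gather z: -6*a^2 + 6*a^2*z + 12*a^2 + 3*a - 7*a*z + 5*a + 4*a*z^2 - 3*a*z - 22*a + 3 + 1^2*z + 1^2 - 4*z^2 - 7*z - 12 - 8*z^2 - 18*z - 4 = 6*a^2 - 14*a + z^2*(4*a - 12) + z*(6*a^2 - 10*a - 24) - 12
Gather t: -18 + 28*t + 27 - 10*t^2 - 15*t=-10*t^2 + 13*t + 9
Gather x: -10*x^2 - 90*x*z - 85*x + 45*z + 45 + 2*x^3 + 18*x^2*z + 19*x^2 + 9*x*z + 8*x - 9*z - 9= 2*x^3 + x^2*(18*z + 9) + x*(-81*z - 77) + 36*z + 36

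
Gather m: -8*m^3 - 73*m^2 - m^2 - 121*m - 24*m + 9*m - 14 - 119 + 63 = -8*m^3 - 74*m^2 - 136*m - 70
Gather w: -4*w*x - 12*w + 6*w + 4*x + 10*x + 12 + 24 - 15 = w*(-4*x - 6) + 14*x + 21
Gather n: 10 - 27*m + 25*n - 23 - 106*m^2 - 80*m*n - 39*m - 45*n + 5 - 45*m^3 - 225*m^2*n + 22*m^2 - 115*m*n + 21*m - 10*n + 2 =-45*m^3 - 84*m^2 - 45*m + n*(-225*m^2 - 195*m - 30) - 6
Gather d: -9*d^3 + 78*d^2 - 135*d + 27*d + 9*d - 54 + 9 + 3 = -9*d^3 + 78*d^2 - 99*d - 42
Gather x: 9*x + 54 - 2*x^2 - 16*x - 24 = -2*x^2 - 7*x + 30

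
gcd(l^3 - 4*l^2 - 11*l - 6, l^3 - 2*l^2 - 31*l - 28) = l + 1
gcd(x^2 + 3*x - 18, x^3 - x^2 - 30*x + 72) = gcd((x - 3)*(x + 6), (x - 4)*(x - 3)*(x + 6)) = x^2 + 3*x - 18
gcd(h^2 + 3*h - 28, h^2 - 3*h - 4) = h - 4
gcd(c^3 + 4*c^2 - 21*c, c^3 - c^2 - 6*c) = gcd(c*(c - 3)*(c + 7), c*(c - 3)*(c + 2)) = c^2 - 3*c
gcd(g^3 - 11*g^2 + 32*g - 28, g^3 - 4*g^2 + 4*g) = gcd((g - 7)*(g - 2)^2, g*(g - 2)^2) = g^2 - 4*g + 4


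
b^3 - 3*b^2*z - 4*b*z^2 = b*(b - 4*z)*(b + z)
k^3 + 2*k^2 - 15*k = k*(k - 3)*(k + 5)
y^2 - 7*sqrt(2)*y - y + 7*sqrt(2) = (y - 1)*(y - 7*sqrt(2))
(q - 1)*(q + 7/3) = q^2 + 4*q/3 - 7/3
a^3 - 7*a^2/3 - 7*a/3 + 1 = (a - 3)*(a - 1/3)*(a + 1)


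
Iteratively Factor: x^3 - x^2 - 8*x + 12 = (x - 2)*(x^2 + x - 6) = (x - 2)^2*(x + 3)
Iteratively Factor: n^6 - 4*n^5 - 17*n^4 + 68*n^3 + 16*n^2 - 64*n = (n)*(n^5 - 4*n^4 - 17*n^3 + 68*n^2 + 16*n - 64) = n*(n + 1)*(n^4 - 5*n^3 - 12*n^2 + 80*n - 64) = n*(n + 1)*(n + 4)*(n^3 - 9*n^2 + 24*n - 16) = n*(n - 4)*(n + 1)*(n + 4)*(n^2 - 5*n + 4) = n*(n - 4)^2*(n + 1)*(n + 4)*(n - 1)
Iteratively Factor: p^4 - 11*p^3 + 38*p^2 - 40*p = (p - 2)*(p^3 - 9*p^2 + 20*p) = p*(p - 2)*(p^2 - 9*p + 20) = p*(p - 5)*(p - 2)*(p - 4)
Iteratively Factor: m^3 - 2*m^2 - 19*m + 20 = (m - 1)*(m^2 - m - 20) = (m - 5)*(m - 1)*(m + 4)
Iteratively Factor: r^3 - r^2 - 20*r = (r - 5)*(r^2 + 4*r) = r*(r - 5)*(r + 4)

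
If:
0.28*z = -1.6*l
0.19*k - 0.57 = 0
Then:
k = 3.00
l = -0.175*z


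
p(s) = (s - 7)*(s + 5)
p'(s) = 2*s - 2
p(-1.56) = -29.45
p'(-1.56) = -5.12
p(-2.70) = -22.31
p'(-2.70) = -7.40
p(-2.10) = -26.39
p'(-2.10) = -6.20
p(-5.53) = 6.64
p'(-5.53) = -13.06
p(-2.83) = -21.33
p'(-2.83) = -7.66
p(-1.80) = -28.16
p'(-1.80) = -5.60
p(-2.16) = -26.01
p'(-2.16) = -6.32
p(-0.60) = -33.44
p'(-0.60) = -3.20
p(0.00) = -35.00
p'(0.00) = -2.00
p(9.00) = 28.00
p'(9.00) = 16.00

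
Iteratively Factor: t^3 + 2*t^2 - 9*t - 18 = (t + 3)*(t^2 - t - 6) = (t + 2)*(t + 3)*(t - 3)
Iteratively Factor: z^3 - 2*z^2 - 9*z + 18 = (z + 3)*(z^2 - 5*z + 6) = (z - 2)*(z + 3)*(z - 3)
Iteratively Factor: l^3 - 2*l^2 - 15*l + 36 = (l - 3)*(l^2 + l - 12) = (l - 3)^2*(l + 4)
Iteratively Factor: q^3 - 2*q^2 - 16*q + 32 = (q + 4)*(q^2 - 6*q + 8) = (q - 4)*(q + 4)*(q - 2)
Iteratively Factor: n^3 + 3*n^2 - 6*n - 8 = (n - 2)*(n^2 + 5*n + 4) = (n - 2)*(n + 4)*(n + 1)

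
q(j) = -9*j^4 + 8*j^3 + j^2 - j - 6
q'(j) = -36*j^3 + 24*j^2 + 2*j - 1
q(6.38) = -12805.76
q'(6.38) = -8360.32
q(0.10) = -6.08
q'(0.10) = -0.60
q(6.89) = -17631.16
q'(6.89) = -10622.87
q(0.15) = -6.11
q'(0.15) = -0.28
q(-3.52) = -1720.70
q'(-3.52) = 1859.44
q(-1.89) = -169.39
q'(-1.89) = 324.00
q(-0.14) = -5.87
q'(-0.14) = -0.71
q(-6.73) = -20855.57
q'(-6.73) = 12046.13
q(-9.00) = -64797.00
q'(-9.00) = 28169.00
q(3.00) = -513.00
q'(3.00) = -751.00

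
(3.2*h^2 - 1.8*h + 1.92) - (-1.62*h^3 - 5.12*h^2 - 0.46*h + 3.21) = 1.62*h^3 + 8.32*h^2 - 1.34*h - 1.29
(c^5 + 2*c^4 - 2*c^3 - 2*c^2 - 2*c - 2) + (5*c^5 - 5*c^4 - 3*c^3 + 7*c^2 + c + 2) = 6*c^5 - 3*c^4 - 5*c^3 + 5*c^2 - c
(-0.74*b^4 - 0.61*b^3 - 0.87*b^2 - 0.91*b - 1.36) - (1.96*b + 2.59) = -0.74*b^4 - 0.61*b^3 - 0.87*b^2 - 2.87*b - 3.95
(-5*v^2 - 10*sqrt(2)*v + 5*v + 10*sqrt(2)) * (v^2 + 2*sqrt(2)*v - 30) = -5*v^4 - 20*sqrt(2)*v^3 + 5*v^3 + 20*sqrt(2)*v^2 + 110*v^2 - 110*v + 300*sqrt(2)*v - 300*sqrt(2)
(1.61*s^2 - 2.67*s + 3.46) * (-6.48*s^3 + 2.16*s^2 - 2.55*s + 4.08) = -10.4328*s^5 + 20.7792*s^4 - 32.2935*s^3 + 20.8509*s^2 - 19.7166*s + 14.1168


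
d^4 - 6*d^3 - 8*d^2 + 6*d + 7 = (d - 7)*(d - 1)*(d + 1)^2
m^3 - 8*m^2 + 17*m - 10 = (m - 5)*(m - 2)*(m - 1)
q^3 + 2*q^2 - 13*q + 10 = (q - 2)*(q - 1)*(q + 5)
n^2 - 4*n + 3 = (n - 3)*(n - 1)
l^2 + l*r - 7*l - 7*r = (l - 7)*(l + r)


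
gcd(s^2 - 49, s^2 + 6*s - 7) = s + 7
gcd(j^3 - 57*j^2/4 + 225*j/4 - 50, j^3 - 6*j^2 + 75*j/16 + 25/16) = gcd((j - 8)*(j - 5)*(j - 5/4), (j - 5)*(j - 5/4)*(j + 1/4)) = j^2 - 25*j/4 + 25/4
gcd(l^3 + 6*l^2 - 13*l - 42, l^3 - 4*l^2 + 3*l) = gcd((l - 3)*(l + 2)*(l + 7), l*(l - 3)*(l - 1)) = l - 3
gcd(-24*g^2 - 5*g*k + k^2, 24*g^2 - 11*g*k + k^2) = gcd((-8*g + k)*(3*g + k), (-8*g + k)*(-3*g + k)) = 8*g - k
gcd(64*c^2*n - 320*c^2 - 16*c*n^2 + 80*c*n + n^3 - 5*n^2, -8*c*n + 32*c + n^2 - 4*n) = 8*c - n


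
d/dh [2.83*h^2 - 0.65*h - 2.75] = 5.66*h - 0.65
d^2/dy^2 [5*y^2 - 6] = 10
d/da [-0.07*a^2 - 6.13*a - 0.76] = -0.14*a - 6.13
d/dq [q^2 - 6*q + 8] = 2*q - 6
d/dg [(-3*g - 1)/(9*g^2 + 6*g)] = (9*g^2 + 6*g + 2)/(3*g^2*(9*g^2 + 12*g + 4))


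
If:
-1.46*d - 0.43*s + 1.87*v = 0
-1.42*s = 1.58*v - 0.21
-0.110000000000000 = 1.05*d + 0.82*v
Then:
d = -0.08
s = 0.18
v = -0.03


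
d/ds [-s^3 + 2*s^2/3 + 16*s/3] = -3*s^2 + 4*s/3 + 16/3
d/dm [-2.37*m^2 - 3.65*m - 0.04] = -4.74*m - 3.65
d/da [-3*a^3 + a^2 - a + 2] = -9*a^2 + 2*a - 1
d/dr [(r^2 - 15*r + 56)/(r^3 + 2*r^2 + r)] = (-r^3 + 31*r^2 - 168*r - 56)/(r^2*(r^3 + 3*r^2 + 3*r + 1))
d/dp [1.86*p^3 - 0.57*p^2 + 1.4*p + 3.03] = 5.58*p^2 - 1.14*p + 1.4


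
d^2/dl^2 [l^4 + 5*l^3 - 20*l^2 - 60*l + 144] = 12*l^2 + 30*l - 40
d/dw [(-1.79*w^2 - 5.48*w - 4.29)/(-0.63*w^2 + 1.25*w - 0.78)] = (-5.6899*w^2 - 2.613*w + 9.6369)/(0.3969*w^4 - 1.575*w^3 + 2.5453*w^2 - 1.95*w + 0.6084)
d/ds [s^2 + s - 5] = 2*s + 1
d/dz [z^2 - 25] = 2*z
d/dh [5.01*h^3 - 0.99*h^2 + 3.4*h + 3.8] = 15.03*h^2 - 1.98*h + 3.4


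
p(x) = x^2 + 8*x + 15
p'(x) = 2*x + 8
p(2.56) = 42.03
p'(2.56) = 13.12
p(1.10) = 25.01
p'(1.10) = 10.20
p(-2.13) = 2.50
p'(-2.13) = 3.74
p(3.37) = 53.32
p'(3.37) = 14.74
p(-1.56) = 4.95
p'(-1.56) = 4.88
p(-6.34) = 4.48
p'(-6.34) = -4.68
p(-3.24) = -0.42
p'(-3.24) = 1.52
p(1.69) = 31.38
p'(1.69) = 11.38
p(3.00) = 48.00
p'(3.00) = 14.00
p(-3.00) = 0.00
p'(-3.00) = 2.00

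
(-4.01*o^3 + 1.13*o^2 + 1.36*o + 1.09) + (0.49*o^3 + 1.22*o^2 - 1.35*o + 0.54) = -3.52*o^3 + 2.35*o^2 + 0.01*o + 1.63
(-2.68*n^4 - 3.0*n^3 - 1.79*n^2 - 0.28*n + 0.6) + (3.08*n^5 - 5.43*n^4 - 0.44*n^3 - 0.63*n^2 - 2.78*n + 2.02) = 3.08*n^5 - 8.11*n^4 - 3.44*n^3 - 2.42*n^2 - 3.06*n + 2.62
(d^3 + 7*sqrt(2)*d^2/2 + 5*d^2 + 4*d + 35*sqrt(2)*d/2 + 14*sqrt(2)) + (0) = d^3 + 7*sqrt(2)*d^2/2 + 5*d^2 + 4*d + 35*sqrt(2)*d/2 + 14*sqrt(2)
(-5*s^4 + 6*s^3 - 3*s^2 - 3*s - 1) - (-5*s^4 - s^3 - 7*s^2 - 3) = 7*s^3 + 4*s^2 - 3*s + 2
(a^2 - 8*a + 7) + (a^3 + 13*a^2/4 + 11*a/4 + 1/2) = a^3 + 17*a^2/4 - 21*a/4 + 15/2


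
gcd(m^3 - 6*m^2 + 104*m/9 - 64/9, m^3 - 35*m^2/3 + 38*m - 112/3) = m^2 - 14*m/3 + 16/3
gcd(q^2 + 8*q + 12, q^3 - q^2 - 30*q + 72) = q + 6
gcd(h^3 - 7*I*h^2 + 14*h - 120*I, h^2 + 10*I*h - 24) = h + 4*I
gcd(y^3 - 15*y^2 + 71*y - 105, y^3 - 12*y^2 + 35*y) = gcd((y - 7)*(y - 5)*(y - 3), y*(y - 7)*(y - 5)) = y^2 - 12*y + 35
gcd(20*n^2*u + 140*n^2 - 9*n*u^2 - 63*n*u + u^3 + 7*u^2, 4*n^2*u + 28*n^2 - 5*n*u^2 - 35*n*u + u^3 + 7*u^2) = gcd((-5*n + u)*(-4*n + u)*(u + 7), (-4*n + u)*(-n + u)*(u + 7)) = -4*n*u - 28*n + u^2 + 7*u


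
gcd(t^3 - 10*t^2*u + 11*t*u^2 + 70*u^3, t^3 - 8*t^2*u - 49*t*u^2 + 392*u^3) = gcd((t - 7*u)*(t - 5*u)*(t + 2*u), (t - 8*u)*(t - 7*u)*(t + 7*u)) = t - 7*u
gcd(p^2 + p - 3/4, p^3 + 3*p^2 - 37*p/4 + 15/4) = p - 1/2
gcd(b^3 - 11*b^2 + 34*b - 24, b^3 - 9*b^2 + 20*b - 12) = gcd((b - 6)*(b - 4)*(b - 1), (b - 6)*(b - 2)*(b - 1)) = b^2 - 7*b + 6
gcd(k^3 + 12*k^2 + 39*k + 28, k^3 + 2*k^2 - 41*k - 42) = k^2 + 8*k + 7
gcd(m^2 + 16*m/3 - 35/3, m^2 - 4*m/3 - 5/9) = m - 5/3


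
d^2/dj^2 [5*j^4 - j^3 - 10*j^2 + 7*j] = 60*j^2 - 6*j - 20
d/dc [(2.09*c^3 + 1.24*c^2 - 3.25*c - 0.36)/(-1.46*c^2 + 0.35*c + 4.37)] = (-3.0514*c^4 + 1.463*c^3 + 23.0889*c^2 + 9.7864*c - 14.0765)/(2.1316*c^4 - 1.022*c^3 - 12.6379*c^2 + 3.059*c + 19.0969)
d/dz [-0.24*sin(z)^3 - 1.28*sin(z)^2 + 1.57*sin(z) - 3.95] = (-0.72*sin(z)^2 - 2.56*sin(z) + 1.57)*cos(z)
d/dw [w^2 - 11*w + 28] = 2*w - 11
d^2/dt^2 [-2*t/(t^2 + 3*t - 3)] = 4*(-t*(2*t + 3)^2 + 3*(t + 1)*(t^2 + 3*t - 3))/(t^2 + 3*t - 3)^3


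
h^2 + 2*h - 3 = (h - 1)*(h + 3)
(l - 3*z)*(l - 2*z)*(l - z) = l^3 - 6*l^2*z + 11*l*z^2 - 6*z^3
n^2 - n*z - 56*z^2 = (n - 8*z)*(n + 7*z)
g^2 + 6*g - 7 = (g - 1)*(g + 7)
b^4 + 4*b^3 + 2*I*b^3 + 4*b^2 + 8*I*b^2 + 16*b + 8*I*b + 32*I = (b + 4)*(b - 2*I)*(b + 2*I)^2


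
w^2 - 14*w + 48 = (w - 8)*(w - 6)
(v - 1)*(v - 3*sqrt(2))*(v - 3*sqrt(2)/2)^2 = v^4 - 6*sqrt(2)*v^3 - v^3 + 6*sqrt(2)*v^2 + 45*v^2/2 - 45*v/2 - 27*sqrt(2)*v/2 + 27*sqrt(2)/2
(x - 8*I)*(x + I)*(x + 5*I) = x^3 - 2*I*x^2 + 43*x + 40*I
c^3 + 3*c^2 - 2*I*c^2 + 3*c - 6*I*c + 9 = (c + 3)*(c - 3*I)*(c + I)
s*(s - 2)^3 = s^4 - 6*s^3 + 12*s^2 - 8*s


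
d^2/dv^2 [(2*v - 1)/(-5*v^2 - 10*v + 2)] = 10*(-20*(v + 1)^2*(2*v - 1) + 3*(2*v + 1)*(5*v^2 + 10*v - 2))/(5*v^2 + 10*v - 2)^3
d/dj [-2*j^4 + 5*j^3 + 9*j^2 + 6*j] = -8*j^3 + 15*j^2 + 18*j + 6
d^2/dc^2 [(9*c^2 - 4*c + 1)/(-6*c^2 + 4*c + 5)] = 18*(-8*c^3 - 102*c^2 + 48*c - 39)/(216*c^6 - 432*c^5 - 252*c^4 + 656*c^3 + 210*c^2 - 300*c - 125)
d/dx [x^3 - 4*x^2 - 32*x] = 3*x^2 - 8*x - 32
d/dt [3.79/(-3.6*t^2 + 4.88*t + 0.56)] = (27.288*t - 18.4952)/(-3.6*t^2 + 4.88*t + 0.56)^2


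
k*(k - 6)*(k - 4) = k^3 - 10*k^2 + 24*k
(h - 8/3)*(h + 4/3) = h^2 - 4*h/3 - 32/9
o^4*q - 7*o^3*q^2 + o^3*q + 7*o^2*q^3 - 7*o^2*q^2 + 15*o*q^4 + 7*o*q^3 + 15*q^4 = (o - 5*q)*(o - 3*q)*(o + q)*(o*q + q)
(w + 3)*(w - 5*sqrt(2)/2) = w^2 - 5*sqrt(2)*w/2 + 3*w - 15*sqrt(2)/2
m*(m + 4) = m^2 + 4*m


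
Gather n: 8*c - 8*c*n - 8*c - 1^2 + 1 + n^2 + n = n^2 + n*(1 - 8*c)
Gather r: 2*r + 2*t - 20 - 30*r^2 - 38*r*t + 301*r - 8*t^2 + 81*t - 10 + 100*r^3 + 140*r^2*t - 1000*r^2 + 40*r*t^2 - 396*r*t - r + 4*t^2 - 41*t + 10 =100*r^3 + r^2*(140*t - 1030) + r*(40*t^2 - 434*t + 302) - 4*t^2 + 42*t - 20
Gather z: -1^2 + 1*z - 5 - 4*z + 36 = 30 - 3*z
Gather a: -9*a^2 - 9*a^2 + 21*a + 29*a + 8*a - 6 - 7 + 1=-18*a^2 + 58*a - 12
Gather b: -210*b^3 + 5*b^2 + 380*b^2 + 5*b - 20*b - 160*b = -210*b^3 + 385*b^2 - 175*b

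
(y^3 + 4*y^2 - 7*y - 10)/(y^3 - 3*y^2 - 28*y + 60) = (y + 1)/(y - 6)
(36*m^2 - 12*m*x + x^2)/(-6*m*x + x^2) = (-6*m + x)/x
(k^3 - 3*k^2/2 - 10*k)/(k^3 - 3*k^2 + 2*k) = (k^2 - 3*k/2 - 10)/(k^2 - 3*k + 2)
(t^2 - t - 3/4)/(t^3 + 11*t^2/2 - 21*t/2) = (t + 1/2)/(t*(t + 7))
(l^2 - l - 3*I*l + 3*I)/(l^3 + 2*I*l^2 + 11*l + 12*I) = (l - 1)/(l^2 + 5*I*l - 4)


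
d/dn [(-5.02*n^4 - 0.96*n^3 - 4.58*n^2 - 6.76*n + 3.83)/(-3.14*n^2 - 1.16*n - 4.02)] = (31.5256*n^5 + 20.484*n^4 + 82.9488*n^3 - 4.33600000000001*n^2 + 60.8756*n + 31.618)/(9.8596*n^4 + 7.2848*n^3 + 26.5912*n^2 + 9.3264*n + 16.1604)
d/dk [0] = 0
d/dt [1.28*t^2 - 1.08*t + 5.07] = 2.56*t - 1.08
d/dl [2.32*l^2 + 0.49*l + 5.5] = 4.64*l + 0.49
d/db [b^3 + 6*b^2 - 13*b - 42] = 3*b^2 + 12*b - 13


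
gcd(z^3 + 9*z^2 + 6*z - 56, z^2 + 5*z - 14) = z^2 + 5*z - 14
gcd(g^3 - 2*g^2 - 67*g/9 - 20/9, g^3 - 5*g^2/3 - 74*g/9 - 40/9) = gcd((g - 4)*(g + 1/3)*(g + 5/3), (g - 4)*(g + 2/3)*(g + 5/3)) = g^2 - 7*g/3 - 20/3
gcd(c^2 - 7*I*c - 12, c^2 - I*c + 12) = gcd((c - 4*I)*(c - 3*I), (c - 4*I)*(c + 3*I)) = c - 4*I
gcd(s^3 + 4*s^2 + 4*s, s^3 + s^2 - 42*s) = s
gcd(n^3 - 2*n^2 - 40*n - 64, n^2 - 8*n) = n - 8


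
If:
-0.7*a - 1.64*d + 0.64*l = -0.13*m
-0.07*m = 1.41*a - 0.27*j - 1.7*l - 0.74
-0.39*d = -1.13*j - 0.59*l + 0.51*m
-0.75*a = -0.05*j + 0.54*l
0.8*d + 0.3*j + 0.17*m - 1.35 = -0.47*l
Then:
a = 0.36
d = 0.08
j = 2.21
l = -0.30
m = 4.48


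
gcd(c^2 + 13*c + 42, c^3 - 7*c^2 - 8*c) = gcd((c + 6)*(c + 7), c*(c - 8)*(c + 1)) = 1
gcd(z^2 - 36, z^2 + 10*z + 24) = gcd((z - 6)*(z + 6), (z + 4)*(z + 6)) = z + 6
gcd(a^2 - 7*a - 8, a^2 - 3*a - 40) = a - 8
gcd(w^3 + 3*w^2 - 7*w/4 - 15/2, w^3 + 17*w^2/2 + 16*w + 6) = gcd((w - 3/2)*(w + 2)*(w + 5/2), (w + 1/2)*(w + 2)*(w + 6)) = w + 2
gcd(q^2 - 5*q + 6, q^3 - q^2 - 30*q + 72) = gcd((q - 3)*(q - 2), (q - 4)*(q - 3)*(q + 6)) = q - 3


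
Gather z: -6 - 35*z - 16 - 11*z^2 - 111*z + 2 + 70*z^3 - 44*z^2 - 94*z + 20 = 70*z^3 - 55*z^2 - 240*z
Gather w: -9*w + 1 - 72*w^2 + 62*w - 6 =-72*w^2 + 53*w - 5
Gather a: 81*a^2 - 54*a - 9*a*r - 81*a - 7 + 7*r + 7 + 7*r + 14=81*a^2 + a*(-9*r - 135) + 14*r + 14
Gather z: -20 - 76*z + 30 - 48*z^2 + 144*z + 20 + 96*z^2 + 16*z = 48*z^2 + 84*z + 30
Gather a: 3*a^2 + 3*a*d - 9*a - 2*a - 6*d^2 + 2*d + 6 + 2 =3*a^2 + a*(3*d - 11) - 6*d^2 + 2*d + 8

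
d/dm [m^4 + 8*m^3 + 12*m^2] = 4*m*(m^2 + 6*m + 6)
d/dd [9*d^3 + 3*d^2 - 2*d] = 27*d^2 + 6*d - 2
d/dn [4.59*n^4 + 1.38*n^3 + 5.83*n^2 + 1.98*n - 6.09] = 18.36*n^3 + 4.14*n^2 + 11.66*n + 1.98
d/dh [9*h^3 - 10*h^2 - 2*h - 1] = 27*h^2 - 20*h - 2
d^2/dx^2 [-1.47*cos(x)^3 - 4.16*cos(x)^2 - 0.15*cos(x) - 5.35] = 1.2525*cos(x) + 8.32*cos(2*x) + 3.3075*cos(3*x)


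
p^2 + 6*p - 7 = (p - 1)*(p + 7)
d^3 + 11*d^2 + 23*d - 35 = (d - 1)*(d + 5)*(d + 7)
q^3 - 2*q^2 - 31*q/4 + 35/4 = (q - 7/2)*(q - 1)*(q + 5/2)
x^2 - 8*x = x*(x - 8)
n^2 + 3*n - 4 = (n - 1)*(n + 4)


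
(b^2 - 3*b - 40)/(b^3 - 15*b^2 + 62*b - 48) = (b + 5)/(b^2 - 7*b + 6)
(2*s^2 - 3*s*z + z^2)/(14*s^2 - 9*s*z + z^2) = (-s + z)/(-7*s + z)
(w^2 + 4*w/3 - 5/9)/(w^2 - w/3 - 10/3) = (w - 1/3)/(w - 2)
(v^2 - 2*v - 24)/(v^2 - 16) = (v - 6)/(v - 4)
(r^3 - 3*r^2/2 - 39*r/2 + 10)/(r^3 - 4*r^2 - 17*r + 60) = (r - 1/2)/(r - 3)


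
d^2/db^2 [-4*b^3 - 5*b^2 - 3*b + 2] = -24*b - 10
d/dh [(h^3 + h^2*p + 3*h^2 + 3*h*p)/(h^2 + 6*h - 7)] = (h^4 + 12*h^3 + 3*h^2*p - 3*h^2 - 14*h*p - 42*h - 21*p)/(h^4 + 12*h^3 + 22*h^2 - 84*h + 49)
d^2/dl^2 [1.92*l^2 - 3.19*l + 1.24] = 3.84000000000000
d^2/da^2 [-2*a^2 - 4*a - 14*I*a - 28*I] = -4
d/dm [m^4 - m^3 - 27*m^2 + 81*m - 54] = 4*m^3 - 3*m^2 - 54*m + 81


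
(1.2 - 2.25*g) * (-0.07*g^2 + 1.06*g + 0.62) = 0.1575*g^3 - 2.469*g^2 - 0.123*g + 0.744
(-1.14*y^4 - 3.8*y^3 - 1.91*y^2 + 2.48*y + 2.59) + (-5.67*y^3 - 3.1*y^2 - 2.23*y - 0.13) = -1.14*y^4 - 9.47*y^3 - 5.01*y^2 + 0.25*y + 2.46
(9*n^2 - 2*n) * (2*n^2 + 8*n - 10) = 18*n^4 + 68*n^3 - 106*n^2 + 20*n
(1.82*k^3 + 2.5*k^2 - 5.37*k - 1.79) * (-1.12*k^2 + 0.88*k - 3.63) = -2.0384*k^5 - 1.1984*k^4 + 1.6078*k^3 - 11.7958*k^2 + 17.9179*k + 6.4977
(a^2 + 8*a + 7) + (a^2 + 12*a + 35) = 2*a^2 + 20*a + 42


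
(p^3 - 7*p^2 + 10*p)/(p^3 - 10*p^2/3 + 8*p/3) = 3*(p - 5)/(3*p - 4)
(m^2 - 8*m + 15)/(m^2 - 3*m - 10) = (m - 3)/(m + 2)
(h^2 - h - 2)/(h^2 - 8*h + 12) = (h + 1)/(h - 6)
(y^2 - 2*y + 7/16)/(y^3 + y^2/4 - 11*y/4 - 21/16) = (4*y - 1)/(4*y^2 + 8*y + 3)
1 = 1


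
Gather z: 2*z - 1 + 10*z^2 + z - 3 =10*z^2 + 3*z - 4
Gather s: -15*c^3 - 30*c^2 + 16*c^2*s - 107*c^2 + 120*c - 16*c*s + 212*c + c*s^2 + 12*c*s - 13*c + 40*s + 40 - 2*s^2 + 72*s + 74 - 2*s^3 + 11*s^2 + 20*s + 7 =-15*c^3 - 137*c^2 + 319*c - 2*s^3 + s^2*(c + 9) + s*(16*c^2 - 4*c + 132) + 121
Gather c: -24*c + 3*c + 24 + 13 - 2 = 35 - 21*c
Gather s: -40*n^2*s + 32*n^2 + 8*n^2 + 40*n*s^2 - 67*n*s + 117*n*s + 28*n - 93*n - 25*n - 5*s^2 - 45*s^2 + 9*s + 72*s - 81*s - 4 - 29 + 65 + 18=40*n^2 - 90*n + s^2*(40*n - 50) + s*(-40*n^2 + 50*n) + 50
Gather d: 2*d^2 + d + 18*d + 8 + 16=2*d^2 + 19*d + 24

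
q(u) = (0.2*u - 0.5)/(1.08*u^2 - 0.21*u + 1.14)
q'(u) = (0.21 - 2.16*u)*(0.2*u - 0.5)/(1.08*u^2 - 0.21*u + 1.14)^2 + 0.2/(1.08*u^2 - 0.21*u + 1.14)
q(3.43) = 0.01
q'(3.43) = 0.01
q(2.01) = -0.02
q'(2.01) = 0.06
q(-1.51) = -0.20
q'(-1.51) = -0.13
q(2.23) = -0.01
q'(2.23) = 0.04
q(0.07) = -0.43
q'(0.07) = 0.15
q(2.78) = 0.01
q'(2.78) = 0.02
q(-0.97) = -0.29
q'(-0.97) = -0.20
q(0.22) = -0.40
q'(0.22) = 0.27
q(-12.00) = -0.02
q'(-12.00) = -0.00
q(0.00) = -0.44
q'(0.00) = 0.09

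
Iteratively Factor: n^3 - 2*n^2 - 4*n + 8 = (n - 2)*(n^2 - 4) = (n - 2)^2*(n + 2)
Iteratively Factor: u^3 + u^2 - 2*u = (u - 1)*(u^2 + 2*u) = (u - 1)*(u + 2)*(u)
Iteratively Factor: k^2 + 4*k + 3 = (k + 3)*(k + 1)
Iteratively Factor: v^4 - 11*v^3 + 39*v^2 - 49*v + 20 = (v - 1)*(v^3 - 10*v^2 + 29*v - 20) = (v - 1)^2*(v^2 - 9*v + 20) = (v - 4)*(v - 1)^2*(v - 5)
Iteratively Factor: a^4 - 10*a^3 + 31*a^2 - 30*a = (a - 5)*(a^3 - 5*a^2 + 6*a) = a*(a - 5)*(a^2 - 5*a + 6) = a*(a - 5)*(a - 2)*(a - 3)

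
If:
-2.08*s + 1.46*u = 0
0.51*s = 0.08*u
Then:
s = 0.00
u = 0.00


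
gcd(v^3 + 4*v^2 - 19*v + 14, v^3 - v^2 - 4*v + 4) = v^2 - 3*v + 2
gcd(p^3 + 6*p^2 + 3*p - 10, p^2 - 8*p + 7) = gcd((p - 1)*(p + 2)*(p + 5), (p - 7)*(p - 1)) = p - 1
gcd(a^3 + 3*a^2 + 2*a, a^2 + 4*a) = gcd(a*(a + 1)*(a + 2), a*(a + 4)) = a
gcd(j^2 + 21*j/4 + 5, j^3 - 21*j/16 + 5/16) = j + 5/4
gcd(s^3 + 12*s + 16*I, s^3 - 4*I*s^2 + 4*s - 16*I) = s^2 - 2*I*s + 8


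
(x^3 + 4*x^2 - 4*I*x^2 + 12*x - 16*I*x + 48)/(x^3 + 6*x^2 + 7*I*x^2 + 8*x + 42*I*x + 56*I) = (x^2 - 4*I*x + 12)/(x^2 + x*(2 + 7*I) + 14*I)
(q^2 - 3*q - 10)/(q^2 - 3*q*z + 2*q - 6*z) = (5 - q)/(-q + 3*z)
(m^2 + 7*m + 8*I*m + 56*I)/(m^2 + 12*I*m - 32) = (m + 7)/(m + 4*I)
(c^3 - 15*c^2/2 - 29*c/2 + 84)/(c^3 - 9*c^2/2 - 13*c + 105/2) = (c - 8)/(c - 5)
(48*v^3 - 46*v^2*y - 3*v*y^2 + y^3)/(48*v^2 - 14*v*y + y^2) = (-6*v^2 + 5*v*y + y^2)/(-6*v + y)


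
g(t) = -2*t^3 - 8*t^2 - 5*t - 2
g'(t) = -6*t^2 - 16*t - 5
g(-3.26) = -1.43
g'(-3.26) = -16.61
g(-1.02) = -3.10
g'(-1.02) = 5.08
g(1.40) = -30.17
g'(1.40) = -39.16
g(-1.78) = -7.17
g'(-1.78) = 4.47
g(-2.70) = -7.45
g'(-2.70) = -5.54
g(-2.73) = -7.28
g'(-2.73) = -6.04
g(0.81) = -12.36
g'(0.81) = -21.90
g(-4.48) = 39.67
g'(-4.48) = -53.74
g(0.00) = -2.00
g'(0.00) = -5.00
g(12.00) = -4670.00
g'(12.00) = -1061.00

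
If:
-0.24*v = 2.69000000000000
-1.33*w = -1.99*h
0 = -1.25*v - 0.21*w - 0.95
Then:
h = 41.57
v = -11.21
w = 62.19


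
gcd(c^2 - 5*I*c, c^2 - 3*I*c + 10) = c - 5*I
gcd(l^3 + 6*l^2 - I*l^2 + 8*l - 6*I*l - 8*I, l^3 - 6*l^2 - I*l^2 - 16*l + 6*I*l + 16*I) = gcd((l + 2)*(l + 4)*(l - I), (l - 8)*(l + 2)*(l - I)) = l^2 + l*(2 - I) - 2*I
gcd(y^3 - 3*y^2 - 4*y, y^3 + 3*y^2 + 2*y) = y^2 + y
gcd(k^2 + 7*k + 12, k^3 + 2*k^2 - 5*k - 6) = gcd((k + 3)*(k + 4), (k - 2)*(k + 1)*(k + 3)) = k + 3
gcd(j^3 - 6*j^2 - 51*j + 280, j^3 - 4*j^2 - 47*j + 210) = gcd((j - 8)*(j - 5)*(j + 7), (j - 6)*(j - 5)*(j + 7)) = j^2 + 2*j - 35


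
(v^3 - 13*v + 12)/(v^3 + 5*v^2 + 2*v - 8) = (v - 3)/(v + 2)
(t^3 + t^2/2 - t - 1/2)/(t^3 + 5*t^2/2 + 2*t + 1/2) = (t - 1)/(t + 1)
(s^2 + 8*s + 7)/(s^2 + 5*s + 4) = (s + 7)/(s + 4)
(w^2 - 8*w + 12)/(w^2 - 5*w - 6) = (w - 2)/(w + 1)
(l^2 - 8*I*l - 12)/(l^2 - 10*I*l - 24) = (l - 2*I)/(l - 4*I)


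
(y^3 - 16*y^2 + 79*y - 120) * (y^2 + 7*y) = y^5 - 9*y^4 - 33*y^3 + 433*y^2 - 840*y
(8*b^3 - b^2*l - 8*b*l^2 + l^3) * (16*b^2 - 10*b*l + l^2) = 128*b^5 - 96*b^4*l - 110*b^3*l^2 + 95*b^2*l^3 - 18*b*l^4 + l^5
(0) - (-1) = 1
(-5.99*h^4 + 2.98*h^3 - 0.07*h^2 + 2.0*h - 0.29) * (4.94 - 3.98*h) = 23.8402*h^5 - 41.451*h^4 + 14.9998*h^3 - 8.3058*h^2 + 11.0342*h - 1.4326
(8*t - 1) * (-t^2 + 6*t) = -8*t^3 + 49*t^2 - 6*t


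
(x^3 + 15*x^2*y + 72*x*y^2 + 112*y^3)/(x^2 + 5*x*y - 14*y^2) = (x^2 + 8*x*y + 16*y^2)/(x - 2*y)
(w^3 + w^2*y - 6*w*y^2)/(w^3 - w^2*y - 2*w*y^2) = (w + 3*y)/(w + y)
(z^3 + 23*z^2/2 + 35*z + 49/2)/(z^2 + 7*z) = z + 9/2 + 7/(2*z)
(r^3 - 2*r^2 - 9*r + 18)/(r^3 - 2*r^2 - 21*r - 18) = (r^2 - 5*r + 6)/(r^2 - 5*r - 6)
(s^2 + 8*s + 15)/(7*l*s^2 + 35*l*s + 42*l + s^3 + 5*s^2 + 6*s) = (s + 5)/(7*l*s + 14*l + s^2 + 2*s)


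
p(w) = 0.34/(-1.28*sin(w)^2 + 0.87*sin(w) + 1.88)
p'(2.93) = 0.03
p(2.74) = 0.17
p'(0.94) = 0.08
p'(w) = 0.34*(2.56*sin(w)*cos(w) - 0.87*cos(w))/(-1.28*sin(w)^2 + 0.87*sin(w) + 1.88)^2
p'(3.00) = 0.04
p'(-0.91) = -3.86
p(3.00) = 0.17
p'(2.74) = -0.01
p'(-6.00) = -0.01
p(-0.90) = 0.82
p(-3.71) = 0.17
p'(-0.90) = -3.56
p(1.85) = 0.22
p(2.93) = 0.17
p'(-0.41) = -0.33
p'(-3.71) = -0.04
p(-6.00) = 0.17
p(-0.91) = 0.86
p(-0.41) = 0.26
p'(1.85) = -0.06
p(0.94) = 0.19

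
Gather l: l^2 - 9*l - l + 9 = l^2 - 10*l + 9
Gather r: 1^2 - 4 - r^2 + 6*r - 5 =-r^2 + 6*r - 8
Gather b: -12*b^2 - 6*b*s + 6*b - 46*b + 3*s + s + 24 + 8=-12*b^2 + b*(-6*s - 40) + 4*s + 32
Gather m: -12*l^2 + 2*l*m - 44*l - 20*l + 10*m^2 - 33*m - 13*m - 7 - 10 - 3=-12*l^2 - 64*l + 10*m^2 + m*(2*l - 46) - 20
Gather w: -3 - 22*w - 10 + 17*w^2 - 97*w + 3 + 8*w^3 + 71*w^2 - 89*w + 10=8*w^3 + 88*w^2 - 208*w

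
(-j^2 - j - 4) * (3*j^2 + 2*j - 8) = -3*j^4 - 5*j^3 - 6*j^2 + 32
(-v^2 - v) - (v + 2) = -v^2 - 2*v - 2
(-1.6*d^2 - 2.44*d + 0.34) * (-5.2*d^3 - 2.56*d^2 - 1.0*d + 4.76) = 8.32*d^5 + 16.784*d^4 + 6.0784*d^3 - 6.0464*d^2 - 11.9544*d + 1.6184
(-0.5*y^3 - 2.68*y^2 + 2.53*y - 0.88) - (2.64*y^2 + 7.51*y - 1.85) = -0.5*y^3 - 5.32*y^2 - 4.98*y + 0.97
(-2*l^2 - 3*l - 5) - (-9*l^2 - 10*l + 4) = 7*l^2 + 7*l - 9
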